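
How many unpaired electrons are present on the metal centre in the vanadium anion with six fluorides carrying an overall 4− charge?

Each fluoride is −1; balancing the −4 overall charge requires V(II).
Vanadium is a group-5 element; V(II) is therefore d³.
In an octahedral field the d³ configuration is t₂g³e_g⁰ (only one arrangement possible), giving 3 unpaired electrons.

3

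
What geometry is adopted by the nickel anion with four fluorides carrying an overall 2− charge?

Each fluoride is −1; balancing the −2 overall charge requires Ni(II).
Group 10 minus oxidation state 2 gives a d⁸ configuration.
Coordination number: 4.
Fluoride is a weak-field ligand.
With weak-field ligands the CFSE gain from square planar is small, so a 3d d⁸ ion takes the sterically preferred tetrahedral geometry.

tetrahedral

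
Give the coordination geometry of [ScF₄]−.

Summing ligand charges against the −1 overall charge gives an oxidation state of +3 for scandium.
Scandium is a group-3 element; Sc(III) is therefore d⁰.
With 4 monodentate ligands the coordination number is 4.
A d⁰ ion has no crystal-field stabilisation preference between square planar and tetrahedral, so four ligands adopt the sterically favoured tetrahedral geometry.

tetrahedral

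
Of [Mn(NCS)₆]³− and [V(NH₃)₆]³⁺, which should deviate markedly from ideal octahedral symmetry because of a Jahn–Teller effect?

[Mn(NCS)₆]³−: Summing ligand charges against the −3 overall charge gives an oxidation state of +3 for manganese. Manganese is a group-7 element; Mn(III) is therefore d⁴. Isothiocyanate is a weak-field ligand for a first-row metal, so the complex is high-spin. The t₂g³e_g¹ (high-spin) configuration has an unevenly filled e_g set; the Jahn–Teller theorem predicts a tetragonal distortion (typically axial elongation) to lift the degeneracy.
[V(NH₃)₆]³⁺: Ammonia is neutral; balancing the +3 overall charge requires V(III). V sits in group 5, so the d-electron count is 5 − 3 = 2. The d² configuration leaves the e_g set evenly filled (or empty) — no strong Jahn–Teller driving force.

[Mn(NCS)₆]³−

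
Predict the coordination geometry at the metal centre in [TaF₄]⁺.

Summing ligand charges against the +1 overall charge gives an oxidation state of +5 for tantalum.
Tantalum is a group-5 element; Ta(V) is therefore d⁰.
With 4 monodentate ligands the coordination number is 4.
A d⁰ ion has no crystal-field stabilisation preference between square planar and tetrahedral, so four ligands adopt the sterically favoured tetrahedral geometry.

tetrahedral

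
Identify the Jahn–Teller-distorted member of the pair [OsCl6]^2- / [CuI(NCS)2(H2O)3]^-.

[OsCl6]^2-: Each chloride is −1; balancing the −2 overall charge requires Os(IV). Os sits in group 8, so the d-electron count is 8 − 4 = 4. A 5d ion has a large Δₒ and is invariably low-spin. The d⁴ configuration leaves the e_g set evenly filled (or empty) — no strong Jahn–Teller driving force.
[CuI(NCS)2(H2O)3]^-: Ligand charges: each iodide is −1; each isothiocyanate is −1; water is neutral. With an overall charge of −1 the copper centre must be in the +2 oxidation state. Cu sits in group 11, so the d-electron count is 11 − 2 = 9. The t₂g⁶e_g³ configuration has an unevenly filled e_g set; the Jahn–Teller theorem predicts a tetragonal distortion (typically axial elongation) to lift the degeneracy.

[CuI(NCS)2(H2O)3]^-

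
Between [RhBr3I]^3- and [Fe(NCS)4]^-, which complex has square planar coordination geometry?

For [RhBr3I]^3-: Summing ligand charges against the −3 overall charge gives an oxidation state of +1 for rhodium. Rhodium is a group-9 element; Rh(I) is therefore d⁸. A 4d d⁸ ion has a large crystal-field splitting; square planar leaves the high-energy d_{x²−y²} orbital empty and maximises CFSE. → square planar.
For [Fe(NCS)4]^-: Summing ligand charges against the −1 overall charge gives an oxidation state of +3 for iron. Group 8 minus oxidation state 3 gives a d⁵ configuration. A high-spin d⁵ ion has zero CFSE in either geometry, so four ligands adopt the sterically favoured tetrahedral geometry. → tetrahedral.

[RhBr3I]^3-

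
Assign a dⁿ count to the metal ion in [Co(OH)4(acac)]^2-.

d6

Each hydroxide is −1; each acetylacetonate is −1; balancing the −2 overall charge requires Co(III).
Group 9 minus oxidation state 3 gives a d⁶ configuration.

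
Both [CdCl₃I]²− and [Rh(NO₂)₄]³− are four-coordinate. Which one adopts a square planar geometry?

For [CdCl₃I]²−: Summing ligand charges against the −2 overall charge gives an oxidation state of +2 for cadmium. Cd sits in group 12, so the d-electron count is 12 − 2 = 10. A d¹⁰ ion has no crystal-field stabilisation preference between square planar and tetrahedral, so four ligands adopt the sterically favoured tetrahedral geometry. → tetrahedral.
For [Rh(NO₂)₄]³−: Ligand charges: each nitro (N-bound nitrite) is −1. With an overall charge of −3 the rhodium centre must be in the +1 oxidation state. Rhodium is a group-9 element; Rh(I) is therefore d⁸. A 4d d⁸ ion has a large crystal-field splitting; square planar leaves the high-energy d_{x²−y²} orbital empty and maximises CFSE. → square planar.

[Rh(NO₂)₄]³−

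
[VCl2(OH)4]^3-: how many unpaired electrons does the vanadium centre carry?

2 unpaired electrons

Each chloride is −1; each hydroxide is −1; balancing the −3 overall charge requires V(III).
Vanadium is a group-5 element; V(III) is therefore d².
In an octahedral field the d² configuration is t₂g²e_g⁰ (only one arrangement possible), giving 2 unpaired electrons.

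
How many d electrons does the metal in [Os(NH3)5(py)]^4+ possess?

d4

Summing ligand charges against the +4 overall charge gives an oxidation state of +4 for osmium.
Os sits in group 8, so the d-electron count is 8 − 4 = 4.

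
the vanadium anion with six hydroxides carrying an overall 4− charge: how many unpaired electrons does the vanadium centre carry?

3 unpaired electrons

Ligand charges: each hydroxide is −1. With an overall charge of −4 the vanadium centre must be in the +2 oxidation state.
V sits in group 5, so the d-electron count is 5 − 2 = 3.
In an octahedral field the d³ configuration is t₂g³e_g⁰ (only one arrangement possible), giving 3 unpaired electrons.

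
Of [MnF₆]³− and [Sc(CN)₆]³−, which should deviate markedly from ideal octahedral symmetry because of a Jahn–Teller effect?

[MnF₆]³−

[MnF₆]³−: Summing ligand charges against the −3 overall charge gives an oxidation state of +3 for manganese. Manganese is a group-7 element; Mn(III) is therefore d⁴. Fluoride is a weak-field ligand for a first-row metal, so the complex is high-spin. The t₂g³e_g¹ (high-spin) configuration has an unevenly filled e_g set; the Jahn–Teller theorem predicts a tetragonal distortion (typically axial elongation) to lift the degeneracy.
[Sc(CN)₆]³−: Ligand charges: each cyanide is −1. With an overall charge of −3 the scandium centre must be in the +3 oxidation state. Group 3 minus oxidation state 3 gives a d⁰ configuration. The d⁰ configuration leaves the e_g set evenly filled (or empty) — no strong Jahn–Teller driving force.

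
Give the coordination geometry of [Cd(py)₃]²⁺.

trigonal planar

Summing ligand charges against the +2 overall charge gives an oxidation state of +2 for cadmium.
Cadmium is a group-12 element; Cd(II) is therefore d¹⁰.
With 3 monodentate ligands the coordination number is 3.
Three ligands around a d¹⁰ centre minimise repulsion in a trigonal-planar arrangement.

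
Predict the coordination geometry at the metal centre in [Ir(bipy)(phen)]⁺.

2,2′-bipyridine is neutral; 1,10-phenanthroline is neutral; balancing the +1 overall charge requires Ir(I).
Group 9 minus oxidation state 1 gives a d⁸ configuration.
Counting donor atoms: 1×2,2′-bipyridine (bidentate) → 2 donors; 1×1,10-phenanthroline (bidentate) → 2 donors. Coordination number = 4.
A 5d d⁸ ion has a large crystal-field splitting; square planar leaves the high-energy d_{x²−y²} orbital empty and maximises CFSE.

square planar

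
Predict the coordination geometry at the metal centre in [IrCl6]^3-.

octahedral

Each chloride is −1; balancing the −3 overall charge requires Ir(III).
Iridium is a group-9 element; Ir(III) is therefore d⁶.
With 6 monodentate ligands the coordination number is 6.
Six donors around a single metal centre give an octahedral coordination sphere.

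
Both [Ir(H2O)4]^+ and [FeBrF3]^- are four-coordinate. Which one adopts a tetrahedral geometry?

[FeBrF3]^-

For [Ir(H2O)4]^+: Water is neutral; balancing the +1 overall charge requires Ir(I). Ir sits in group 9, so the d-electron count is 9 − 1 = 8. A 5d d⁸ ion has a large crystal-field splitting; square planar leaves the high-energy d_{x²−y²} orbital empty and maximises CFSE. → square planar.
For [FeBrF3]^-: Summing ligand charges against the −1 overall charge gives an oxidation state of +3 for iron. Group 8 minus oxidation state 3 gives a d⁵ configuration. A high-spin d⁵ ion has zero CFSE in either geometry, so four ligands adopt the sterically favoured tetrahedral geometry. → tetrahedral.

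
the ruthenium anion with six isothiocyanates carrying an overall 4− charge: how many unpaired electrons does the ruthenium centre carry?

Each isothiocyanate is −1; balancing the −4 overall charge requires Ru(II).
Ruthenium is a group-8 element; Ru(II) is therefore d⁶.
The spin state decides the count: a 4d ion has a large Δₒ and is invariably low-spin.
An octahedral low-spin d⁶ ion is t₂g⁶e_g⁰, giving 0 unpaired electrons.

0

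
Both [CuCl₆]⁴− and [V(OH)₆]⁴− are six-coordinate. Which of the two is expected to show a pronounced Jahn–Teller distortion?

[CuCl₆]⁴−

[CuCl₆]⁴−: Ligand charges: each chloride is −1. With an overall charge of −4 the copper centre must be in the +2 oxidation state. Group 11 minus oxidation state 2 gives a d⁹ configuration. The t₂g⁶e_g³ configuration has an unevenly filled e_g set; the Jahn–Teller theorem predicts a tetragonal distortion (typically axial elongation) to lift the degeneracy.
[V(OH)₆]⁴−: Ligand charges: each hydroxide is −1. With an overall charge of −4 the vanadium centre must be in the +2 oxidation state. Vanadium is a group-5 element; V(II) is therefore d³. The d³ configuration leaves the e_g set evenly filled (or empty) — no strong Jahn–Teller driving force.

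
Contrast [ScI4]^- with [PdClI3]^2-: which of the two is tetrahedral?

For [ScI4]^-: Each iodide is −1; balancing the −1 overall charge requires Sc(III). Scandium is a group-3 element; Sc(III) is therefore d⁰. A d⁰ ion has no crystal-field stabilisation preference between square planar and tetrahedral, so four ligands adopt the sterically favoured tetrahedral geometry. → tetrahedral.
For [PdClI3]^2-: Each chloride is −1; each iodide is −1; balancing the −2 overall charge requires Pd(II). Palladium is a group-10 element; Pd(II) is therefore d⁸. A 4d d⁸ ion has a large crystal-field splitting; square planar leaves the high-energy d_{x²−y²} orbital empty and maximises CFSE. → square planar.

[ScI4]^-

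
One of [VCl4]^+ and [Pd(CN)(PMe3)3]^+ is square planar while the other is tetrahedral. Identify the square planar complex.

For [VCl4]^+: Summing ligand charges against the +1 overall charge gives an oxidation state of +5 for vanadium. Group 5 minus oxidation state 5 gives a d⁰ configuration. A d⁰ ion has no crystal-field stabilisation preference between square planar and tetrahedral, so four ligands adopt the sterically favoured tetrahedral geometry. → tetrahedral.
For [Pd(CN)(PMe3)3]^+: Each cyanide is −1; trimethylphosphine is neutral; balancing the +1 overall charge requires Pd(II). Group 10 minus oxidation state 2 gives a d⁸ configuration. A 4d d⁸ ion has a large crystal-field splitting; square planar leaves the high-energy d_{x²−y²} orbital empty and maximises CFSE. → square planar.

[Pd(CN)(PMe3)3]^+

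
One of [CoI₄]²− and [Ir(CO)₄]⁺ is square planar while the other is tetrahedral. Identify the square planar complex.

For [CoI₄]²−: Summing ligand charges against the −2 overall charge gives an oxidation state of +2 for cobalt. Co sits in group 9, so the d-electron count is 9 − 2 = 7. For a high-spin 3d d⁷ ion with weak-field ligands the small Δₜ gives little square-planar CFSE advantage, so four ligands adopt the sterically favoured tetrahedral geometry. → tetrahedral.
For [Ir(CO)₄]⁺: Carbonyl is neutral; balancing the +1 overall charge requires Ir(I). Iridium is a group-9 element; Ir(I) is therefore d⁸. A 5d d⁸ ion has a large crystal-field splitting; square planar leaves the high-energy d_{x²−y²} orbital empty and maximises CFSE. → square planar.

[Ir(CO)₄]⁺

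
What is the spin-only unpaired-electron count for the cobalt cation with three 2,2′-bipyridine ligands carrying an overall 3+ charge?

0 unpaired electrons

2,2′-bipyridine is neutral; balancing the +3 overall charge requires Co(III).
Cobalt is a group-9 element; Co(III) is therefore d⁶.
Counting donor atoms: 3×2,2′-bipyridine (bidentate) → 6 donors. Coordination number = 6.
The spin state decides the count: Co(III) has an exceptionally large octahedral splitting and is low-spin with essentially every ligand except fluoride.
An octahedral low-spin d⁶ ion is t₂g⁶e_g⁰, giving 0 unpaired electrons.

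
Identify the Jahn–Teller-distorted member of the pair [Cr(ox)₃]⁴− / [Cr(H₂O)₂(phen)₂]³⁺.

[Cr(ox)₃]⁴−: Each oxalate is −2; balancing the −4 overall charge requires Cr(II). Cr sits in group 6, so the d-electron count is 6 − 2 = 4. Oxalate is a weak-field ligand for a first-row metal, so the complex is high-spin. The t₂g³e_g¹ (high-spin) configuration has an unevenly filled e_g set; the Jahn–Teller theorem predicts a tetragonal distortion (typically axial elongation) to lift the degeneracy.
[Cr(H₂O)₂(phen)₂]³⁺: Water is neutral; 1,10-phenanthroline is neutral; balancing the +3 overall charge requires Cr(III). Chromium is a group-6 element; Cr(III) is therefore d³. The d³ configuration leaves the e_g set evenly filled (or empty) — no strong Jahn–Teller driving force.

[Cr(ox)₃]⁴−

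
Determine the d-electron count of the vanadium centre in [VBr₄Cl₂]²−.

d1

Ligand charges: each bromide is −1; each chloride is −1. With an overall charge of −2 the vanadium centre must be in the +4 oxidation state.
Group 5 minus oxidation state 4 gives a d¹ configuration.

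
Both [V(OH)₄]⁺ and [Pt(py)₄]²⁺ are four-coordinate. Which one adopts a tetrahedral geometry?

For [V(OH)₄]⁺: Each hydroxide is −1; balancing the +1 overall charge requires V(V). Group 5 minus oxidation state 5 gives a d⁰ configuration. A d⁰ ion has no crystal-field stabilisation preference between square planar and tetrahedral, so four ligands adopt the sterically favoured tetrahedral geometry. → tetrahedral.
For [Pt(py)₄]²⁺: Pyridine is neutral; balancing the +2 overall charge requires Pt(II). Platinum is a group-10 element; Pt(II) is therefore d⁸. A 5d d⁸ ion has a large crystal-field splitting; square planar leaves the high-energy d_{x²−y²} orbital empty and maximises CFSE. → square planar.

[V(OH)₄]⁺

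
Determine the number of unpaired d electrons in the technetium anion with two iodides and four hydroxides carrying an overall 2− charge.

Ligand charges: each iodide is −1; each hydroxide is −1. With an overall charge of −2 the technetium centre must be in the +4 oxidation state.
Group 7 minus oxidation state 4 gives a d³ configuration.
In an octahedral field the d³ configuration is t₂g³e_g⁰ (only one arrangement possible), giving 3 unpaired electrons.

3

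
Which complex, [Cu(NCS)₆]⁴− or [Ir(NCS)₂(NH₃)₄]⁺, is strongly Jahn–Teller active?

[Cu(NCS)₆]⁴−

[Cu(NCS)₆]⁴−: Summing ligand charges against the −4 overall charge gives an oxidation state of +2 for copper. Group 11 minus oxidation state 2 gives a d⁹ configuration. The t₂g⁶e_g³ configuration has an unevenly filled e_g set; the Jahn–Teller theorem predicts a tetragonal distortion (typically axial elongation) to lift the degeneracy.
[Ir(NCS)₂(NH₃)₄]⁺: Each isothiocyanate is −1; ammonia is neutral; balancing the +1 overall charge requires Ir(III). Iridium is a group-9 element; Ir(III) is therefore d⁶. A 5d ion has a large Δₒ and is invariably low-spin. The d⁶ configuration leaves the e_g set evenly filled (or empty) — no strong Jahn–Teller driving force.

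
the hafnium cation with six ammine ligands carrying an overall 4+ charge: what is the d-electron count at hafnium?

Summing ligand charges against the +4 overall charge gives an oxidation state of +4 for hafnium.
Hafnium is a group-4 element; Hf(IV) is therefore d⁰.

d0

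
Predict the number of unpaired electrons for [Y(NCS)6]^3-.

0

Ligand charges: each isothiocyanate is −1. With an overall charge of −3 the yttrium centre must be in the +3 oxidation state.
Y sits in group 3, so the d-electron count is 3 − 3 = 0.
In an octahedral field the d⁰ configuration is t₂g⁰e_g⁰, giving 0 unpaired electrons.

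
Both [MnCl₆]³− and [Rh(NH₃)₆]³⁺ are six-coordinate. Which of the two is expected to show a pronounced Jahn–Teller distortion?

[MnCl₆]³−: Summing ligand charges against the −3 overall charge gives an oxidation state of +3 for manganese. Manganese is a group-7 element; Mn(III) is therefore d⁴. Chloride is a weak-field ligand for a first-row metal, so the complex is high-spin. The t₂g³e_g¹ (high-spin) configuration has an unevenly filled e_g set; the Jahn–Teller theorem predicts a tetragonal distortion (typically axial elongation) to lift the degeneracy.
[Rh(NH₃)₆]³⁺: Ammonia is neutral; balancing the +3 overall charge requires Rh(III). Group 9 minus oxidation state 3 gives a d⁶ configuration. A 4d ion has a large Δₒ and is invariably low-spin. The d⁶ configuration leaves the e_g set evenly filled (or empty) — no strong Jahn–Teller driving force.

[MnCl₆]³−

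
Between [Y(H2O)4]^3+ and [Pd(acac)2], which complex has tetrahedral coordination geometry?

For [Y(H2O)4]^3+: Water is neutral; balancing the +3 overall charge requires Y(III). Group 3 minus oxidation state 3 gives a d⁰ configuration. A d⁰ ion has no crystal-field stabilisation preference between square planar and tetrahedral, so four ligands adopt the sterically favoured tetrahedral geometry. → tetrahedral.
For [Pd(acac)2]: Summing ligand charges against the 0 overall charge gives an oxidation state of +2 for palladium. Group 10 minus oxidation state 2 gives a d⁸ configuration. A 4d d⁸ ion has a large crystal-field splitting; square planar leaves the high-energy d_{x²−y²} orbital empty and maximises CFSE. → square planar.

[Y(H2O)4]^3+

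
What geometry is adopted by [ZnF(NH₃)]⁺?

linear

Each fluoride is −1; ammonia is neutral; balancing the +1 overall charge requires Zn(II).
Group 12 minus oxidation state 2 gives a d¹⁰ configuration.
Coordination number: 2.
A d¹⁰ ion with only two ligands adopts a linear arrangement (sp hybridisation; no CFSE preference).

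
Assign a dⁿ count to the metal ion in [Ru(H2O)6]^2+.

Water is neutral; balancing the +2 overall charge requires Ru(II).
Group 8 minus oxidation state 2 gives a d⁶ configuration.

d6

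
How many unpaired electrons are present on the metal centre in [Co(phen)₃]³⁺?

Ligand charges: 1,10-phenanthroline is neutral. With an overall charge of +3 the cobalt centre must be in the +3 oxidation state.
Group 9 minus oxidation state 3 gives a d⁶ configuration.
Counting donor atoms: 3×1,10-phenanthroline (bidentate) → 6 donors. Coordination number = 6.
The spin state decides the count: Co(III) has an exceptionally large octahedral splitting and is low-spin with essentially every ligand except fluoride.
An octahedral low-spin d⁶ ion is t₂g⁶e_g⁰, giving 0 unpaired electrons.

0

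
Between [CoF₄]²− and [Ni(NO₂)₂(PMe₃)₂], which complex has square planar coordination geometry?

For [CoF₄]²−: Summing ligand charges against the −2 overall charge gives an oxidation state of +2 for cobalt. Group 9 minus oxidation state 2 gives a d⁷ configuration. For a high-spin 3d d⁷ ion with weak-field ligands the small Δₜ gives little square-planar CFSE advantage, so four ligands adopt the sterically favoured tetrahedral geometry. → tetrahedral.
For [Ni(NO₂)₂(PMe₃)₂]: Each nitro (N-bound nitrite) is −1; trimethylphosphine is neutral; balancing the 0 overall charge requires Ni(II). Ni sits in group 10, so the d-electron count is 10 − 2 = 8. Nitro (N-bound nitrite) and trimethylphosphine are strong-field ligands (high in the spectrochemical series). A 3d d⁸ ion with strong-field ligands gains enough CFSE to favour square planar over tetrahedral. → square planar.

[Ni(NO₂)₂(PMe₃)₂]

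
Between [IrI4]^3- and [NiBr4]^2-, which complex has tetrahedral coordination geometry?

[NiBr4]^2-

For [IrI4]^3-: Ligand charges: each iodide is −1. With an overall charge of −3 the iridium centre must be in the +1 oxidation state. Group 9 minus oxidation state 1 gives a d⁸ configuration. A 5d d⁸ ion has a large crystal-field splitting; square planar leaves the high-energy d_{x²−y²} orbital empty and maximises CFSE. → square planar.
For [NiBr4]^2-: Summing ligand charges against the −2 overall charge gives an oxidation state of +2 for nickel. Group 10 minus oxidation state 2 gives a d⁸ configuration. Bromide is a weak-field ligand. With weak-field ligands the CFSE gain from square planar is small, so a 3d d⁸ ion takes the sterically preferred tetrahedral geometry. → tetrahedral.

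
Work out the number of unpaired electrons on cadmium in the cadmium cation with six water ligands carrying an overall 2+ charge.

0 unpaired electrons

Summing ligand charges against the +2 overall charge gives an oxidation state of +2 for cadmium.
Group 12 minus oxidation state 2 gives a d¹⁰ configuration.
In an octahedral field the d¹⁰ configuration is t₂g⁶e_g⁴, giving 0 unpaired electrons.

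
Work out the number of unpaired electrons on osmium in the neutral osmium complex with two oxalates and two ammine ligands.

2

Ligand charges: each oxalate is −2; ammonia is neutral. With an overall charge of 0 the osmium centre must be in the +4 oxidation state.
Group 8 minus oxidation state 4 gives a d⁴ configuration.
Counting donor atoms: 2×oxalate (bidentate) → 4 donors; 2×ammonia (monodentate) → 2 donors. Coordination number = 6.
The spin state decides the count: a 5d ion has a large Δₒ and is invariably low-spin.
An octahedral low-spin d⁴ ion is t₂g⁴e_g⁰, giving 2 unpaired electrons.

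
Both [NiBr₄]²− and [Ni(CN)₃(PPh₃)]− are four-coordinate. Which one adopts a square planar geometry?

For [NiBr₄]²−: Each bromide is −1; balancing the −2 overall charge requires Ni(II). Ni sits in group 10, so the d-electron count is 10 − 2 = 8. Bromide is a weak-field ligand. With weak-field ligands the CFSE gain from square planar is small, so a 3d d⁸ ion takes the sterically preferred tetrahedral geometry. → tetrahedral.
For [Ni(CN)₃(PPh₃)]−: Each cyanide is −1; triphenylphosphine is neutral; balancing the −1 overall charge requires Ni(II). Nickel is a group-10 element; Ni(II) is therefore d⁸. Cyanide and triphenylphosphine are strong-field ligands (high in the spectrochemical series). A 3d d⁸ ion with strong-field ligands gains enough CFSE to favour square planar over tetrahedral. → square planar.

[Ni(CN)₃(PPh₃)]−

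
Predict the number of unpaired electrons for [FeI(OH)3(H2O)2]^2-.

4 unpaired electrons

Ligand charges: each iodide is −1; each hydroxide is −1; water is neutral. With an overall charge of −2 the iron centre must be in the +2 oxidation state.
Fe sits in group 8, so the d-electron count is 8 − 2 = 6.
The spin state decides the count: Hydroxide and iodide are weak-field ligands for a first-row metal, so the complex is high-spin.
An octahedral high-spin d⁶ ion is t₂g⁴e_g², giving 4 unpaired electrons.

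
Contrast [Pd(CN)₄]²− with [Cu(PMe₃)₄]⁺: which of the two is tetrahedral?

For [Pd(CN)₄]²−: Ligand charges: each cyanide is −1. With an overall charge of −2 the palladium centre must be in the +2 oxidation state. Group 10 minus oxidation state 2 gives a d⁸ configuration. A 4d d⁸ ion has a large crystal-field splitting; square planar leaves the high-energy d_{x²−y²} orbital empty and maximises CFSE. → square planar.
For [Cu(PMe₃)₄]⁺: Trimethylphosphine is neutral; balancing the +1 overall charge requires Cu(I). Cu sits in group 11, so the d-electron count is 11 − 1 = 10. A d¹⁰ ion has no crystal-field stabilisation preference between square planar and tetrahedral, so four ligands adopt the sterically favoured tetrahedral geometry. → tetrahedral.

[Cu(PMe₃)₄]⁺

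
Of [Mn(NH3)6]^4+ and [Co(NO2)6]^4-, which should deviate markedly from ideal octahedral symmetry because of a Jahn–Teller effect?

[Co(NO2)6]^4-

[Mn(NH3)6]^4+: Ligand charges: ammonia is neutral. With an overall charge of +4 the manganese centre must be in the +4 oxidation state. Mn sits in group 7, so the d-electron count is 7 − 4 = 3. The d³ configuration leaves the e_g set evenly filled (or empty) — no strong Jahn–Teller driving force.
[Co(NO2)6]^4-: Summing ligand charges against the −4 overall charge gives an oxidation state of +2 for cobalt. Cobalt is a group-9 element; Co(II) is therefore d⁷. Nitro (N-bound nitrite) is a strong-field ligand (high in the spectrochemical series) for a first-row metal, so the complex is low-spin. The t₂g⁶e_g¹ (low-spin) configuration has an unevenly filled e_g set; the Jahn–Teller theorem predicts a tetragonal distortion (typically axial elongation) to lift the degeneracy.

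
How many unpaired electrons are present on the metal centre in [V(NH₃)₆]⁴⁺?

Summing ligand charges against the +4 overall charge gives an oxidation state of +4 for vanadium.
Group 5 minus oxidation state 4 gives a d¹ configuration.
In an octahedral field the d¹ configuration is t₂g¹e_g⁰ (only one arrangement possible), giving 1 unpaired electron.

1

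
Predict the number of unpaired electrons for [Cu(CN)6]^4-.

1

Summing ligand charges against the −4 overall charge gives an oxidation state of +2 for copper.
Cu sits in group 11, so the d-electron count is 11 − 2 = 9.
In an octahedral field the d⁹ configuration is t₂g⁶e_g³ (only one arrangement possible), giving 1 unpaired electron.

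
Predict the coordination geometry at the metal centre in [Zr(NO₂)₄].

tetrahedral

Summing ligand charges against the 0 overall charge gives an oxidation state of +4 for zirconium.
Group 4 minus oxidation state 4 gives a d⁰ configuration.
Coordination number: 4.
A d⁰ ion has no crystal-field stabilisation preference between square planar and tetrahedral, so four ligands adopt the sterically favoured tetrahedral geometry.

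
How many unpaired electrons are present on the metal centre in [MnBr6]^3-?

Each bromide is −1; balancing the −3 overall charge requires Mn(III).
Mn sits in group 7, so the d-electron count is 7 − 3 = 4.
The spin state decides the count: Bromide is a weak-field ligand for a first-row metal, so the complex is high-spin.
An octahedral high-spin d⁴ ion is t₂g³e_g¹, giving 4 unpaired electrons.

4 unpaired electrons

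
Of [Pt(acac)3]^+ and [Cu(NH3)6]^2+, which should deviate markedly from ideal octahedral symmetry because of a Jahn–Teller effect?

[Cu(NH3)6]^2+

[Pt(acac)3]^+: Each acetylacetonate is −1; balancing the +1 overall charge requires Pt(IV). Platinum is a group-10 element; Pt(IV) is therefore d⁶. A 5d ion has a large Δₒ and is invariably low-spin. The d⁶ configuration leaves the e_g set evenly filled (or empty) — no strong Jahn–Teller driving force.
[Cu(NH3)6]^2+: Ammonia is neutral; balancing the +2 overall charge requires Cu(II). Group 11 minus oxidation state 2 gives a d⁹ configuration. The t₂g⁶e_g³ configuration has an unevenly filled e_g set; the Jahn–Teller theorem predicts a tetragonal distortion (typically axial elongation) to lift the degeneracy.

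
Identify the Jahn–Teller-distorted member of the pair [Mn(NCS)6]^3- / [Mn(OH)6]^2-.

[Mn(NCS)6]^3-: Each isothiocyanate is −1; balancing the −3 overall charge requires Mn(III). Manganese is a group-7 element; Mn(III) is therefore d⁴. Isothiocyanate is a weak-field ligand for a first-row metal, so the complex is high-spin. The t₂g³e_g¹ (high-spin) configuration has an unevenly filled e_g set; the Jahn–Teller theorem predicts a tetragonal distortion (typically axial elongation) to lift the degeneracy.
[Mn(OH)6]^2-: Ligand charges: each hydroxide is −1. With an overall charge of −2 the manganese centre must be in the +4 oxidation state. Group 7 minus oxidation state 4 gives a d³ configuration. The d³ configuration leaves the e_g set evenly filled (or empty) — no strong Jahn–Teller driving force.

[Mn(NCS)6]^3-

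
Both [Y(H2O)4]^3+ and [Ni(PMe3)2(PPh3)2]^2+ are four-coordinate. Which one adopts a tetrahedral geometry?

[Y(H2O)4]^3+

For [Y(H2O)4]^3+: Water is neutral; balancing the +3 overall charge requires Y(III). Group 3 minus oxidation state 3 gives a d⁰ configuration. A d⁰ ion has no crystal-field stabilisation preference between square planar and tetrahedral, so four ligands adopt the sterically favoured tetrahedral geometry. → tetrahedral.
For [Ni(PMe3)2(PPh3)2]^2+: Trimethylphosphine is neutral; triphenylphosphine is neutral; balancing the +2 overall charge requires Ni(II). Ni sits in group 10, so the d-electron count is 10 − 2 = 8. Trimethylphosphine and triphenylphosphine are strong-field ligands (high in the spectrochemical series). A 3d d⁸ ion with strong-field ligands gains enough CFSE to favour square planar over tetrahedral. → square planar.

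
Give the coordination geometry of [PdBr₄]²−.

square planar

Ligand charges: each bromide is −1. With an overall charge of −2 the palladium centre must be in the +2 oxidation state.
Pd sits in group 10, so the d-electron count is 10 − 2 = 8.
With 4 monodentate ligands the coordination number is 4.
A 4d d⁸ ion has a large crystal-field splitting; square planar leaves the high-energy d_{x²−y²} orbital empty and maximises CFSE.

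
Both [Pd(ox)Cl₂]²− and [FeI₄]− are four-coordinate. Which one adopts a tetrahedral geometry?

For [Pd(ox)Cl₂]²−: Ligand charges: each oxalate is −2; each chloride is −1. With an overall charge of −2 the palladium centre must be in the +2 oxidation state. Group 10 minus oxidation state 2 gives a d⁸ configuration. A 4d d⁸ ion has a large crystal-field splitting; square planar leaves the high-energy d_{x²−y²} orbital empty and maximises CFSE. → square planar.
For [FeI₄]−: Each iodide is −1; balancing the −1 overall charge requires Fe(III). Group 8 minus oxidation state 3 gives a d⁵ configuration. A high-spin d⁵ ion has zero CFSE in either geometry, so four ligands adopt the sterically favoured tetrahedral geometry. → tetrahedral.

[FeI₄]−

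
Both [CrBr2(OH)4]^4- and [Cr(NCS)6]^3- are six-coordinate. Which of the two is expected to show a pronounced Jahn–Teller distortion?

[CrBr2(OH)4]^4-

[CrBr2(OH)4]^4-: Ligand charges: each bromide is −1; each hydroxide is −1. With an overall charge of −4 the chromium centre must be in the +2 oxidation state. Chromium is a group-6 element; Cr(II) is therefore d⁴. Bromide and hydroxide are weak-field ligands for a first-row metal, so the complex is high-spin. The t₂g³e_g¹ (high-spin) configuration has an unevenly filled e_g set; the Jahn–Teller theorem predicts a tetragonal distortion (typically axial elongation) to lift the degeneracy.
[Cr(NCS)6]^3-: Each isothiocyanate is −1; balancing the −3 overall charge requires Cr(III). Chromium is a group-6 element; Cr(III) is therefore d³. The d³ configuration leaves the e_g set evenly filled (or empty) — no strong Jahn–Teller driving force.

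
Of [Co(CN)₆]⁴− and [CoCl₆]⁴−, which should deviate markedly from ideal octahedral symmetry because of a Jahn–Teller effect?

[Co(CN)₆]⁴−: Summing ligand charges against the −4 overall charge gives an oxidation state of +2 for cobalt. Co sits in group 9, so the d-electron count is 9 − 2 = 7. Cyanide is a strong-field ligand (high in the spectrochemical series) for a first-row metal, so the complex is low-spin. The t₂g⁶e_g¹ (low-spin) configuration has an unevenly filled e_g set; the Jahn–Teller theorem predicts a tetragonal distortion (typically axial elongation) to lift the degeneracy.
[CoCl₆]⁴−: Each chloride is −1; balancing the −4 overall charge requires Co(II). Cobalt is a group-9 element; Co(II) is therefore d⁷. Chloride is a weak-field ligand for a first-row metal, so the complex is high-spin. The d⁷ configuration leaves the e_g set evenly filled (or empty) — no strong Jahn–Teller driving force.

[Co(CN)₆]⁴−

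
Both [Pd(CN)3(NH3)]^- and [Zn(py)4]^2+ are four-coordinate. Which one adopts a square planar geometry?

For [Pd(CN)3(NH3)]^-: Each cyanide is −1; ammonia is neutral; balancing the −1 overall charge requires Pd(II). Group 10 minus oxidation state 2 gives a d⁸ configuration. A 4d d⁸ ion has a large crystal-field splitting; square planar leaves the high-energy d_{x²−y²} orbital empty and maximises CFSE. → square planar.
For [Zn(py)4]^2+: Ligand charges: pyridine is neutral. With an overall charge of +2 the zinc centre must be in the +2 oxidation state. Group 12 minus oxidation state 2 gives a d¹⁰ configuration. A d¹⁰ ion has no crystal-field stabilisation preference between square planar and tetrahedral, so four ligands adopt the sterically favoured tetrahedral geometry. → tetrahedral.

[Pd(CN)3(NH3)]^-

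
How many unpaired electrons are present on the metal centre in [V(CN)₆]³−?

2 unpaired electrons

Each cyanide is −1; balancing the −3 overall charge requires V(III).
V sits in group 5, so the d-electron count is 5 − 3 = 2.
In an octahedral field the d² configuration is t₂g²e_g⁰ (only one arrangement possible), giving 2 unpaired electrons.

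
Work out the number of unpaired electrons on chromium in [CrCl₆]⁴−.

4

Ligand charges: each chloride is −1. With an overall charge of −4 the chromium centre must be in the +2 oxidation state.
Chromium is a group-6 element; Cr(II) is therefore d⁴.
The spin state decides the count: Chloride is a weak-field ligand for a first-row metal, so the complex is high-spin.
An octahedral high-spin d⁴ ion is t₂g³e_g¹, giving 4 unpaired electrons.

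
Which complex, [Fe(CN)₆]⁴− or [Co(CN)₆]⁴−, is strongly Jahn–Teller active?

[Co(CN)₆]⁴−

[Fe(CN)₆]⁴−: Summing ligand charges against the −4 overall charge gives an oxidation state of +2 for iron. Iron is a group-8 element; Fe(II) is therefore d⁶. Cyanide is a strong-field ligand (high in the spectrochemical series) for a first-row metal, so the complex is low-spin. The d⁶ configuration leaves the e_g set evenly filled (or empty) — no strong Jahn–Teller driving force.
[Co(CN)₆]⁴−: Each cyanide is −1; balancing the −4 overall charge requires Co(II). Cobalt is a group-9 element; Co(II) is therefore d⁷. Cyanide is a strong-field ligand (high in the spectrochemical series) for a first-row metal, so the complex is low-spin. The t₂g⁶e_g¹ (low-spin) configuration has an unevenly filled e_g set; the Jahn–Teller theorem predicts a tetragonal distortion (typically axial elongation) to lift the degeneracy.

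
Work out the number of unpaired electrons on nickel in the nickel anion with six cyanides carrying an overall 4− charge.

2 unpaired electrons

Summing ligand charges against the −4 overall charge gives an oxidation state of +2 for nickel.
Nickel is a group-10 element; Ni(II) is therefore d⁸.
In an octahedral field the d⁸ configuration is t₂g⁶e_g² (only one arrangement possible), giving 2 unpaired electrons.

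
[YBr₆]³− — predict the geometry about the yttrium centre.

Each bromide is −1; balancing the −3 overall charge requires Y(III).
Y sits in group 3, so the d-electron count is 3 − 3 = 0.
With 6 monodentate ligands the coordination number is 6.
Six donors around a single metal centre give an octahedral coordination sphere.

octahedral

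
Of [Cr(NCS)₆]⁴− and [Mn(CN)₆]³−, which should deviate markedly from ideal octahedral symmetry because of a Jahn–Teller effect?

[Cr(NCS)₆]⁴−: Summing ligand charges against the −4 overall charge gives an oxidation state of +2 for chromium. Group 6 minus oxidation state 2 gives a d⁴ configuration. Isothiocyanate is a weak-field ligand for a first-row metal, so the complex is high-spin. The t₂g³e_g¹ (high-spin) configuration has an unevenly filled e_g set; the Jahn–Teller theorem predicts a tetragonal distortion (typically axial elongation) to lift the degeneracy.
[Mn(CN)₆]³−: Summing ligand charges against the −3 overall charge gives an oxidation state of +3 for manganese. Manganese is a group-7 element; Mn(III) is therefore d⁴. Cyanide is a strong-field ligand (high in the spectrochemical series) for a first-row metal, so the complex is low-spin. The d⁴ configuration leaves the e_g set evenly filled (or empty) — no strong Jahn–Teller driving force.

[Cr(NCS)₆]⁴−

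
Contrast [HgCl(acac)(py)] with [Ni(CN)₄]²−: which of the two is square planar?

[Ni(CN)₄]²−

For [HgCl(acac)(py)]: Each chloride is −1; each acetylacetonate is −1; pyridine is neutral; balancing the 0 overall charge requires Hg(II). Mercury is a group-12 element; Hg(II) is therefore d¹⁰. A d¹⁰ ion has no crystal-field stabilisation preference between square planar and tetrahedral, so four ligands adopt the sterically favoured tetrahedral geometry. → tetrahedral.
For [Ni(CN)₄]²−: Ligand charges: each cyanide is −1. With an overall charge of −2 the nickel centre must be in the +2 oxidation state. Ni sits in group 10, so the d-electron count is 10 − 2 = 8. Cyanide is a strong-field ligand (high in the spectrochemical series). A 3d d⁸ ion with strong-field ligands gains enough CFSE to favour square planar over tetrahedral. → square planar.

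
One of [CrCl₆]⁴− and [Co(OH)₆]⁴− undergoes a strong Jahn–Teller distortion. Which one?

[CrCl₆]⁴−: Summing ligand charges against the −4 overall charge gives an oxidation state of +2 for chromium. Cr sits in group 6, so the d-electron count is 6 − 2 = 4. Chloride is a weak-field ligand for a first-row metal, so the complex is high-spin. The t₂g³e_g¹ (high-spin) configuration has an unevenly filled e_g set; the Jahn–Teller theorem predicts a tetragonal distortion (typically axial elongation) to lift the degeneracy.
[Co(OH)₆]⁴−: Summing ligand charges against the −4 overall charge gives an oxidation state of +2 for cobalt. Group 9 minus oxidation state 2 gives a d⁷ configuration. Hydroxide is a weak-field ligand for a first-row metal, so the complex is high-spin. The d⁷ configuration leaves the e_g set evenly filled (or empty) — no strong Jahn–Teller driving force.

[CrCl₆]⁴−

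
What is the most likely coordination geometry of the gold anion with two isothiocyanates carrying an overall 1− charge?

Ligand charges: each isothiocyanate is −1. With an overall charge of −1 the gold centre must be in the +1 oxidation state.
Au sits in group 11, so the d-electron count is 11 − 1 = 10.
Coordination number: 2.
A d¹⁰ ion with only two ligands adopts a linear arrangement (sp hybridisation; no CFSE preference).

linear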